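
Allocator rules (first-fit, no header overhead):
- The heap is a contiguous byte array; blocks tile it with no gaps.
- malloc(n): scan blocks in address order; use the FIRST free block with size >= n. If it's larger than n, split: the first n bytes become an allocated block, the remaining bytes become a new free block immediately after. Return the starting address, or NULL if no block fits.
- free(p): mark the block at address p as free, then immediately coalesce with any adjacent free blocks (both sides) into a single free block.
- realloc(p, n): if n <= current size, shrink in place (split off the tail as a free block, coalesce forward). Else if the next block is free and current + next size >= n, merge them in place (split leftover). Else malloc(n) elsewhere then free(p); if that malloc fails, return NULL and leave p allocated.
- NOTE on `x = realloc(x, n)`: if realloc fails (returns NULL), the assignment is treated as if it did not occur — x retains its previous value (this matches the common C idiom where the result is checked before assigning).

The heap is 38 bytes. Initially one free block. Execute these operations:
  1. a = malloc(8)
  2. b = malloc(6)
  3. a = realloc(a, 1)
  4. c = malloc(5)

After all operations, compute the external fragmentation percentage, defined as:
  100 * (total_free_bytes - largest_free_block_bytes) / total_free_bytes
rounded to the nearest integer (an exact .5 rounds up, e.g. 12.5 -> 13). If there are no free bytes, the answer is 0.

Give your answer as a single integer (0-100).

Answer: 8

Derivation:
Op 1: a = malloc(8) -> a = 0; heap: [0-7 ALLOC][8-37 FREE]
Op 2: b = malloc(6) -> b = 8; heap: [0-7 ALLOC][8-13 ALLOC][14-37 FREE]
Op 3: a = realloc(a, 1) -> a = 0; heap: [0-0 ALLOC][1-7 FREE][8-13 ALLOC][14-37 FREE]
Op 4: c = malloc(5) -> c = 1; heap: [0-0 ALLOC][1-5 ALLOC][6-7 FREE][8-13 ALLOC][14-37 FREE]
Free blocks: [2 24] total_free=26 largest=24 -> 100*(26-24)/26 = 200/26 ≈ 7.692 -> rounds to 8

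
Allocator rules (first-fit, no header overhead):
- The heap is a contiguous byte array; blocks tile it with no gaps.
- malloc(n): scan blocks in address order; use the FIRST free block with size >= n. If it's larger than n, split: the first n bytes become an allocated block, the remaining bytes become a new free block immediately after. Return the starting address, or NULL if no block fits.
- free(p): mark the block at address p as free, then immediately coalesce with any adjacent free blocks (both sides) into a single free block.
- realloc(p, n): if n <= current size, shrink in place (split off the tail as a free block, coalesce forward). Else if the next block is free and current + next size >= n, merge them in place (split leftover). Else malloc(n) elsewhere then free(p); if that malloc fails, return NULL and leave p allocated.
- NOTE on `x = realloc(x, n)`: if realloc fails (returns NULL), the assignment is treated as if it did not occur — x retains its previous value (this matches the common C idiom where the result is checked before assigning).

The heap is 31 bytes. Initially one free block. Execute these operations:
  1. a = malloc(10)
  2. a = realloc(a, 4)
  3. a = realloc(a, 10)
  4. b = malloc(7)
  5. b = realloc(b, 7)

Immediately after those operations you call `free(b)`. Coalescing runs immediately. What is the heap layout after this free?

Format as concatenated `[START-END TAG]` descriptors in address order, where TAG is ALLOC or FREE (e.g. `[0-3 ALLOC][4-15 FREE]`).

Op 1: a = malloc(10) -> a = 0; heap: [0-9 ALLOC][10-30 FREE]
Op 2: a = realloc(a, 4) -> a = 0; heap: [0-3 ALLOC][4-30 FREE]
Op 3: a = realloc(a, 10) -> a = 0; heap: [0-9 ALLOC][10-30 FREE]
Op 4: b = malloc(7) -> b = 10; heap: [0-9 ALLOC][10-16 ALLOC][17-30 FREE]
Op 5: b = realloc(b, 7) -> b = 10; heap: [0-9 ALLOC][10-16 ALLOC][17-30 FREE]
free(b): b = 10 -> block [10-16 ALLOC]; mark free, coalesce with adjacent free neighbors -> [0-9 ALLOC][10-30 FREE]

Answer: [0-9 ALLOC][10-30 FREE]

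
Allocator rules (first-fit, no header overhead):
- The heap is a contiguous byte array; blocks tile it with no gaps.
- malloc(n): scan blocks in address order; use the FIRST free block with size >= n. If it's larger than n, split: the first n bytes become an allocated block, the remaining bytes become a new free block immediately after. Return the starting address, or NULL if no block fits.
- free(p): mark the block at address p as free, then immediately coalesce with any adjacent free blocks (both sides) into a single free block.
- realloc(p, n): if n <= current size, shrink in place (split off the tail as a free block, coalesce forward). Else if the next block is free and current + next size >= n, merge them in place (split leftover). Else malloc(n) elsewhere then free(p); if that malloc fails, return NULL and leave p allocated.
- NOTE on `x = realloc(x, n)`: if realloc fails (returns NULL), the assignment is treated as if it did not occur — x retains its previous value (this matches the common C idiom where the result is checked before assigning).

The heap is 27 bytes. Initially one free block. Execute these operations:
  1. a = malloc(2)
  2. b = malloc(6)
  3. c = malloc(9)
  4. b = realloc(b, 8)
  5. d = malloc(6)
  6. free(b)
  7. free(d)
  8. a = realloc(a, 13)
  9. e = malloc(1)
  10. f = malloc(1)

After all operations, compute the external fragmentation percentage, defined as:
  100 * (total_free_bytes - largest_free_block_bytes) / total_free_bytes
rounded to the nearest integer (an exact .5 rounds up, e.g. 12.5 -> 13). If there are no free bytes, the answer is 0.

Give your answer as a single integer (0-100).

Op 1: a = malloc(2) -> a = 0; heap: [0-1 ALLOC][2-26 FREE]
Op 2: b = malloc(6) -> b = 2; heap: [0-1 ALLOC][2-7 ALLOC][8-26 FREE]
Op 3: c = malloc(9) -> c = 8; heap: [0-1 ALLOC][2-7 ALLOC][8-16 ALLOC][17-26 FREE]
Op 4: b = realloc(b, 8) -> b = 17; heap: [0-1 ALLOC][2-7 FREE][8-16 ALLOC][17-24 ALLOC][25-26 FREE]
Op 5: d = malloc(6) -> d = 2; heap: [0-1 ALLOC][2-7 ALLOC][8-16 ALLOC][17-24 ALLOC][25-26 FREE]
Op 6: free(b) -> (freed b); heap: [0-1 ALLOC][2-7 ALLOC][8-16 ALLOC][17-26 FREE]
Op 7: free(d) -> (freed d); heap: [0-1 ALLOC][2-7 FREE][8-16 ALLOC][17-26 FREE]
Op 8: a = realloc(a, 13) -> NULL (a unchanged); heap: [0-1 ALLOC][2-7 FREE][8-16 ALLOC][17-26 FREE]
Op 9: e = malloc(1) -> e = 2; heap: [0-1 ALLOC][2-2 ALLOC][3-7 FREE][8-16 ALLOC][17-26 FREE]
Op 10: f = malloc(1) -> f = 3; heap: [0-1 ALLOC][2-2 ALLOC][3-3 ALLOC][4-7 FREE][8-16 ALLOC][17-26 FREE]
Free blocks: [4 10] total_free=14 largest=10 -> 100*(14-10)/14 = 400/14 ≈ 28.571 -> rounds to 29

Answer: 29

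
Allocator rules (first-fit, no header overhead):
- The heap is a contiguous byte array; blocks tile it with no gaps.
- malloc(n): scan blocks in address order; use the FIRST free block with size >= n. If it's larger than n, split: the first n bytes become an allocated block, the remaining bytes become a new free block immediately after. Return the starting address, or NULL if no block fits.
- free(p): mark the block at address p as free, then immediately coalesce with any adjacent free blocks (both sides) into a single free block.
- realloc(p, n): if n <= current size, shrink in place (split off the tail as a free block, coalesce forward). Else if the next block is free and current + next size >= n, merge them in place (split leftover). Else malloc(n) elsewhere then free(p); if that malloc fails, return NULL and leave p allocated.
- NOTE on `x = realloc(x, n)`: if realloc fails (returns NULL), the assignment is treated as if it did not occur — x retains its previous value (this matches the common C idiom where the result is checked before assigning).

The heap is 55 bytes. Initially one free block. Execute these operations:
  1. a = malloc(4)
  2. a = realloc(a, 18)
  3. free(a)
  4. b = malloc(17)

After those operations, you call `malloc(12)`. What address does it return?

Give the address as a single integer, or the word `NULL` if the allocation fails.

Op 1: a = malloc(4) -> a = 0; heap: [0-3 ALLOC][4-54 FREE]
Op 2: a = realloc(a, 18) -> a = 0; heap: [0-17 ALLOC][18-54 FREE]
Op 3: free(a) -> (freed a); heap: [0-54 FREE]
Op 4: b = malloc(17) -> b = 0; heap: [0-16 ALLOC][17-54 FREE]
malloc(12): first-fit scan over [0-16 ALLOC][17-54 FREE] -> 17

Answer: 17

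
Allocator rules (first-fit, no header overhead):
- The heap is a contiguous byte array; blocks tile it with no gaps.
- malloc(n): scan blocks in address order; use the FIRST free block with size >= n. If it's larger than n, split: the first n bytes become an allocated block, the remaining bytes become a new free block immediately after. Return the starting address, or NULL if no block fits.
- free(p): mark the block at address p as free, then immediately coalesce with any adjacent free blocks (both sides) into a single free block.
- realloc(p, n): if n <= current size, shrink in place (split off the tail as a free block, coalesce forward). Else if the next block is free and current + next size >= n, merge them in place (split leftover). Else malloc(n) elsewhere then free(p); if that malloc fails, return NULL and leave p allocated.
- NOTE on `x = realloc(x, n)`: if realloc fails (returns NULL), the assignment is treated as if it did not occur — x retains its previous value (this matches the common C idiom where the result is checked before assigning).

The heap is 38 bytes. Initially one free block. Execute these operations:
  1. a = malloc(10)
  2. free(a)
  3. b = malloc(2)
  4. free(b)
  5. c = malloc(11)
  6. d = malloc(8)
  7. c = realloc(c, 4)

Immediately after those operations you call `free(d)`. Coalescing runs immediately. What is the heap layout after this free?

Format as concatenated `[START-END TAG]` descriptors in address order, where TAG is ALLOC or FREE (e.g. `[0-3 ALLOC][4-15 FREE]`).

Answer: [0-3 ALLOC][4-37 FREE]

Derivation:
Op 1: a = malloc(10) -> a = 0; heap: [0-9 ALLOC][10-37 FREE]
Op 2: free(a) -> (freed a); heap: [0-37 FREE]
Op 3: b = malloc(2) -> b = 0; heap: [0-1 ALLOC][2-37 FREE]
Op 4: free(b) -> (freed b); heap: [0-37 FREE]
Op 5: c = malloc(11) -> c = 0; heap: [0-10 ALLOC][11-37 FREE]
Op 6: d = malloc(8) -> d = 11; heap: [0-10 ALLOC][11-18 ALLOC][19-37 FREE]
Op 7: c = realloc(c, 4) -> c = 0; heap: [0-3 ALLOC][4-10 FREE][11-18 ALLOC][19-37 FREE]
free(d): d = 11 -> block [11-18 ALLOC]; mark free, coalesce with adjacent free neighbors -> [0-3 ALLOC][4-37 FREE]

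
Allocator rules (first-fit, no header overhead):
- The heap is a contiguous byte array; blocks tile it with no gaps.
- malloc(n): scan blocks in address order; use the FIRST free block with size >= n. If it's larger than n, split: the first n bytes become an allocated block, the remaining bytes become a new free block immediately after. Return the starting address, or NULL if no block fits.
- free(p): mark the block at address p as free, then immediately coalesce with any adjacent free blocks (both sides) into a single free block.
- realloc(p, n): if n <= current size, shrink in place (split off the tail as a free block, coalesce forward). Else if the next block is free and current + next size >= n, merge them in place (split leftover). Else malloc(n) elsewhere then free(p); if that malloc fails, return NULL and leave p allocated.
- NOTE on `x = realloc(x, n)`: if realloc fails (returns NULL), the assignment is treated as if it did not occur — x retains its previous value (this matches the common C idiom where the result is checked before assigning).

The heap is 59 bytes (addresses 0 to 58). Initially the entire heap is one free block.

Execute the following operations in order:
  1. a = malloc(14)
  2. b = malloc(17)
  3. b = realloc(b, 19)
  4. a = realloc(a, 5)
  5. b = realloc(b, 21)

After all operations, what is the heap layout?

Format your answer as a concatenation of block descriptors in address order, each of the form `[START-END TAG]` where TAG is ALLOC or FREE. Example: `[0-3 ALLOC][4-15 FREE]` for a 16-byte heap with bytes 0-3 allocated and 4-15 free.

Op 1: a = malloc(14) -> a = 0; heap: [0-13 ALLOC][14-58 FREE]
Op 2: b = malloc(17) -> b = 14; heap: [0-13 ALLOC][14-30 ALLOC][31-58 FREE]
Op 3: b = realloc(b, 19) -> b = 14; heap: [0-13 ALLOC][14-32 ALLOC][33-58 FREE]
Op 4: a = realloc(a, 5) -> a = 0; heap: [0-4 ALLOC][5-13 FREE][14-32 ALLOC][33-58 FREE]
Op 5: b = realloc(b, 21) -> b = 14; heap: [0-4 ALLOC][5-13 FREE][14-34 ALLOC][35-58 FREE]

Answer: [0-4 ALLOC][5-13 FREE][14-34 ALLOC][35-58 FREE]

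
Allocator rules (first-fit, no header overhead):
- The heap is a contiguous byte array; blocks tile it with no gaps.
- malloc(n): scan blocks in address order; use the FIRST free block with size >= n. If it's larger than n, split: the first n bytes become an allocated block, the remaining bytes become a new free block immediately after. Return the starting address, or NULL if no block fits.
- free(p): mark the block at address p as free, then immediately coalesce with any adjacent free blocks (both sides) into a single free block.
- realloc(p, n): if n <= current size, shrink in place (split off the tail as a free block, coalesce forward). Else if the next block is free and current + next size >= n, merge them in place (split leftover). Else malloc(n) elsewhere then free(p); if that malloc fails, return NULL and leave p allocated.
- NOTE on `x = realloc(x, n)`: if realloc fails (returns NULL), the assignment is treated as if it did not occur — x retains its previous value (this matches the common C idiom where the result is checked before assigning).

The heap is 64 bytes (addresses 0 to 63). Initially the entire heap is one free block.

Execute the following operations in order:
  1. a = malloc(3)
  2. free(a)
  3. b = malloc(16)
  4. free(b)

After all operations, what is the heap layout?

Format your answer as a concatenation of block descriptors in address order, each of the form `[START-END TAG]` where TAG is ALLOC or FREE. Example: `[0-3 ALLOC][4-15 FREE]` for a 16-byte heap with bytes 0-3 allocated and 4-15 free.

Op 1: a = malloc(3) -> a = 0; heap: [0-2 ALLOC][3-63 FREE]
Op 2: free(a) -> (freed a); heap: [0-63 FREE]
Op 3: b = malloc(16) -> b = 0; heap: [0-15 ALLOC][16-63 FREE]
Op 4: free(b) -> (freed b); heap: [0-63 FREE]

Answer: [0-63 FREE]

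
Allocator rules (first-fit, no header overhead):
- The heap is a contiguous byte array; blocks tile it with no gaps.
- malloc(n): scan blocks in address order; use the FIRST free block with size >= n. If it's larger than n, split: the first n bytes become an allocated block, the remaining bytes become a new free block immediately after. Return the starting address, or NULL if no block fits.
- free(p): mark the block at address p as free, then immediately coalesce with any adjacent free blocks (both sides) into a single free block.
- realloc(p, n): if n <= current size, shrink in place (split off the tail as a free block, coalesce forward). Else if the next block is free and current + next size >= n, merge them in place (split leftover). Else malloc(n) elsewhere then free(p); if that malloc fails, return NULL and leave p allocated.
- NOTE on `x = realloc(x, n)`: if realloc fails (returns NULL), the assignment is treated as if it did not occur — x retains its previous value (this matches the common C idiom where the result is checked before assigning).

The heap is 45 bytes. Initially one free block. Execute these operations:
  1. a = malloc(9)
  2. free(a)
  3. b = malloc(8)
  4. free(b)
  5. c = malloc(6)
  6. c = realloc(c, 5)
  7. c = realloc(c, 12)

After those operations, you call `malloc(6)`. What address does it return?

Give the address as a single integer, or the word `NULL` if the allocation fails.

Answer: 12

Derivation:
Op 1: a = malloc(9) -> a = 0; heap: [0-8 ALLOC][9-44 FREE]
Op 2: free(a) -> (freed a); heap: [0-44 FREE]
Op 3: b = malloc(8) -> b = 0; heap: [0-7 ALLOC][8-44 FREE]
Op 4: free(b) -> (freed b); heap: [0-44 FREE]
Op 5: c = malloc(6) -> c = 0; heap: [0-5 ALLOC][6-44 FREE]
Op 6: c = realloc(c, 5) -> c = 0; heap: [0-4 ALLOC][5-44 FREE]
Op 7: c = realloc(c, 12) -> c = 0; heap: [0-11 ALLOC][12-44 FREE]
malloc(6): first-fit scan over [0-11 ALLOC][12-44 FREE] -> 12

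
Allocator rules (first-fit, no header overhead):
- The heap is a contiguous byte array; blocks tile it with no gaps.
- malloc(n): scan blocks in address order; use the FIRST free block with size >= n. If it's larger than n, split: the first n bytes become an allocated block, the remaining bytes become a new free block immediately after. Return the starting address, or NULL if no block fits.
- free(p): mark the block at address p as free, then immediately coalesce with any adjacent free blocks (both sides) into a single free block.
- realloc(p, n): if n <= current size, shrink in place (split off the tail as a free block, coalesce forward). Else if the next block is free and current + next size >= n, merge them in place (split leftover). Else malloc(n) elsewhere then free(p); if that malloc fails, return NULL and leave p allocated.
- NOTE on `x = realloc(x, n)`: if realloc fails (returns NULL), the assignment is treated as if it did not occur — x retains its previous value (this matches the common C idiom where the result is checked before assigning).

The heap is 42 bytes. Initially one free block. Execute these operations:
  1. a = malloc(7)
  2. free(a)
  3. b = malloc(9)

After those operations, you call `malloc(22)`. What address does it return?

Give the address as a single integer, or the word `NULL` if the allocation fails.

Op 1: a = malloc(7) -> a = 0; heap: [0-6 ALLOC][7-41 FREE]
Op 2: free(a) -> (freed a); heap: [0-41 FREE]
Op 3: b = malloc(9) -> b = 0; heap: [0-8 ALLOC][9-41 FREE]
malloc(22): first-fit scan over [0-8 ALLOC][9-41 FREE] -> 9

Answer: 9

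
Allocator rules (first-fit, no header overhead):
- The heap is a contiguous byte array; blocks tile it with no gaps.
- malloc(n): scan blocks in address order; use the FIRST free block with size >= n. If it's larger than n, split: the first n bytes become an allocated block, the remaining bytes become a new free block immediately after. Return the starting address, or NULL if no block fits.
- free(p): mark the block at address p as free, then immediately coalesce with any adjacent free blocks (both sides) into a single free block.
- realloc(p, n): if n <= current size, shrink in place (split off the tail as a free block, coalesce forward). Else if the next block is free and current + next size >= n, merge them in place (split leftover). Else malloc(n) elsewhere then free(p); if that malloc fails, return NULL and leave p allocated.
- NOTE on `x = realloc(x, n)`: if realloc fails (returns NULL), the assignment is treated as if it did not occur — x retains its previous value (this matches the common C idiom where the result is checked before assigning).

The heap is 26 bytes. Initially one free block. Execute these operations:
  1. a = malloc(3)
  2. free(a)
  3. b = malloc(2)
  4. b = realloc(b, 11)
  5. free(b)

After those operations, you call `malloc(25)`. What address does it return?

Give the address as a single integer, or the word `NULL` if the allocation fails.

Answer: 0

Derivation:
Op 1: a = malloc(3) -> a = 0; heap: [0-2 ALLOC][3-25 FREE]
Op 2: free(a) -> (freed a); heap: [0-25 FREE]
Op 3: b = malloc(2) -> b = 0; heap: [0-1 ALLOC][2-25 FREE]
Op 4: b = realloc(b, 11) -> b = 0; heap: [0-10 ALLOC][11-25 FREE]
Op 5: free(b) -> (freed b); heap: [0-25 FREE]
malloc(25): first-fit scan over [0-25 FREE] -> 0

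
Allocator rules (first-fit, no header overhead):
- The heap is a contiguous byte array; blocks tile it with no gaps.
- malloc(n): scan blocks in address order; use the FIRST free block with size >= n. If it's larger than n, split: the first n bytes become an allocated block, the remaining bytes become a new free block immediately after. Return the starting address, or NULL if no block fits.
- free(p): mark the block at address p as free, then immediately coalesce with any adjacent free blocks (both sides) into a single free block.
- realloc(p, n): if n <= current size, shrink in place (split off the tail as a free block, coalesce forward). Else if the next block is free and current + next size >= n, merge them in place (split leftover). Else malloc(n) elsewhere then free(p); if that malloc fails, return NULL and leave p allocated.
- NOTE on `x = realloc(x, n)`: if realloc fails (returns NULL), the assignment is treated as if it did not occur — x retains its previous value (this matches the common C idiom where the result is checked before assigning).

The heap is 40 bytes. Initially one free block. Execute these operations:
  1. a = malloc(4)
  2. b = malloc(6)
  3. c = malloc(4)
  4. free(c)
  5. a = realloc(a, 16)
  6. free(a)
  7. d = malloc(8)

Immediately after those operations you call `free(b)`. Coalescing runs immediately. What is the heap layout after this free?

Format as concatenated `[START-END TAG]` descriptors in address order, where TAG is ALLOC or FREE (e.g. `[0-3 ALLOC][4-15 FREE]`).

Op 1: a = malloc(4) -> a = 0; heap: [0-3 ALLOC][4-39 FREE]
Op 2: b = malloc(6) -> b = 4; heap: [0-3 ALLOC][4-9 ALLOC][10-39 FREE]
Op 3: c = malloc(4) -> c = 10; heap: [0-3 ALLOC][4-9 ALLOC][10-13 ALLOC][14-39 FREE]
Op 4: free(c) -> (freed c); heap: [0-3 ALLOC][4-9 ALLOC][10-39 FREE]
Op 5: a = realloc(a, 16) -> a = 10; heap: [0-3 FREE][4-9 ALLOC][10-25 ALLOC][26-39 FREE]
Op 6: free(a) -> (freed a); heap: [0-3 FREE][4-9 ALLOC][10-39 FREE]
Op 7: d = malloc(8) -> d = 10; heap: [0-3 FREE][4-9 ALLOC][10-17 ALLOC][18-39 FREE]
free(b): b = 4 -> block [4-9 ALLOC]; mark free, coalesce with adjacent free neighbors -> [0-9 FREE][10-17 ALLOC][18-39 FREE]

Answer: [0-9 FREE][10-17 ALLOC][18-39 FREE]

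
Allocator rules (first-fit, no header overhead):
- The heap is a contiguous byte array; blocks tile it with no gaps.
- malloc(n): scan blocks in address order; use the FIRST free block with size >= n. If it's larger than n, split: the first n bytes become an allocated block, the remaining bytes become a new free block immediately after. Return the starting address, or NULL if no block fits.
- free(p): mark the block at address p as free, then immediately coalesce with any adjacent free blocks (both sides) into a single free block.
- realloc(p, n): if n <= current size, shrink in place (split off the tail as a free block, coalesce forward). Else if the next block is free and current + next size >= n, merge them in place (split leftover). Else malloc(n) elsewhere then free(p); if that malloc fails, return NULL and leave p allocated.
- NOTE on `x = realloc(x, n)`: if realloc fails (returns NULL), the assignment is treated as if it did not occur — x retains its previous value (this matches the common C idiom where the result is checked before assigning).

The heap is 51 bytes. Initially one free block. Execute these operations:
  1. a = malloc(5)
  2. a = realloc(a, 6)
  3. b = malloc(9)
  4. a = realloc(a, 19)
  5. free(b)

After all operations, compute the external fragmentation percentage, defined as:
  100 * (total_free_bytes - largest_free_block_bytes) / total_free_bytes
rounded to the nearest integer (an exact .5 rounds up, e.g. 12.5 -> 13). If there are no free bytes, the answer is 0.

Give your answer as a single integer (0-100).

Op 1: a = malloc(5) -> a = 0; heap: [0-4 ALLOC][5-50 FREE]
Op 2: a = realloc(a, 6) -> a = 0; heap: [0-5 ALLOC][6-50 FREE]
Op 3: b = malloc(9) -> b = 6; heap: [0-5 ALLOC][6-14 ALLOC][15-50 FREE]
Op 4: a = realloc(a, 19) -> a = 15; heap: [0-5 FREE][6-14 ALLOC][15-33 ALLOC][34-50 FREE]
Op 5: free(b) -> (freed b); heap: [0-14 FREE][15-33 ALLOC][34-50 FREE]
Free blocks: [15 17] total_free=32 largest=17 -> 100*(32-17)/32 = 1500/32 = 46.875 -> rounds to 47

Answer: 47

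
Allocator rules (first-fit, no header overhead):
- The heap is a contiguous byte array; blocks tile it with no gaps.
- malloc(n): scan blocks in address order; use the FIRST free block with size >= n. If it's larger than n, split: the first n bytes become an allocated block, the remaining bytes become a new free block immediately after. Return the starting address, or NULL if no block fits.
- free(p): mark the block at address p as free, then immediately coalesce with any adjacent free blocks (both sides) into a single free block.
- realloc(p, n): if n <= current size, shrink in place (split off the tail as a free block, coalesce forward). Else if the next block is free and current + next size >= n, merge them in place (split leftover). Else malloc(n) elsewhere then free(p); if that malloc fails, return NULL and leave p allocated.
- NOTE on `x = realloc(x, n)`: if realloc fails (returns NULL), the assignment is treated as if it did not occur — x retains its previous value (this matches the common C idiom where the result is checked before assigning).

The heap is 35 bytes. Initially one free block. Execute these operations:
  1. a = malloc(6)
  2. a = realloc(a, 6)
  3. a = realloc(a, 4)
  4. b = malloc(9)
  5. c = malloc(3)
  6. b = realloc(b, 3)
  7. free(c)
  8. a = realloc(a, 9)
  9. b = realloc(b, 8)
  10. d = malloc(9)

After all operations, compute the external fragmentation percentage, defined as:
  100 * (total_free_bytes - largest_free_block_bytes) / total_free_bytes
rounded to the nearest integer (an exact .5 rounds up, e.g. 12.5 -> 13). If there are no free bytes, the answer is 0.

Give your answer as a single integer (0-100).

Op 1: a = malloc(6) -> a = 0; heap: [0-5 ALLOC][6-34 FREE]
Op 2: a = realloc(a, 6) -> a = 0; heap: [0-5 ALLOC][6-34 FREE]
Op 3: a = realloc(a, 4) -> a = 0; heap: [0-3 ALLOC][4-34 FREE]
Op 4: b = malloc(9) -> b = 4; heap: [0-3 ALLOC][4-12 ALLOC][13-34 FREE]
Op 5: c = malloc(3) -> c = 13; heap: [0-3 ALLOC][4-12 ALLOC][13-15 ALLOC][16-34 FREE]
Op 6: b = realloc(b, 3) -> b = 4; heap: [0-3 ALLOC][4-6 ALLOC][7-12 FREE][13-15 ALLOC][16-34 FREE]
Op 7: free(c) -> (freed c); heap: [0-3 ALLOC][4-6 ALLOC][7-34 FREE]
Op 8: a = realloc(a, 9) -> a = 7; heap: [0-3 FREE][4-6 ALLOC][7-15 ALLOC][16-34 FREE]
Op 9: b = realloc(b, 8) -> b = 16; heap: [0-6 FREE][7-15 ALLOC][16-23 ALLOC][24-34 FREE]
Op 10: d = malloc(9) -> d = 24; heap: [0-6 FREE][7-15 ALLOC][16-23 ALLOC][24-32 ALLOC][33-34 FREE]
Free blocks: [7 2] total_free=9 largest=7 -> 100*(9-7)/9 = 200/9 ≈ 22.222 -> rounds to 22

Answer: 22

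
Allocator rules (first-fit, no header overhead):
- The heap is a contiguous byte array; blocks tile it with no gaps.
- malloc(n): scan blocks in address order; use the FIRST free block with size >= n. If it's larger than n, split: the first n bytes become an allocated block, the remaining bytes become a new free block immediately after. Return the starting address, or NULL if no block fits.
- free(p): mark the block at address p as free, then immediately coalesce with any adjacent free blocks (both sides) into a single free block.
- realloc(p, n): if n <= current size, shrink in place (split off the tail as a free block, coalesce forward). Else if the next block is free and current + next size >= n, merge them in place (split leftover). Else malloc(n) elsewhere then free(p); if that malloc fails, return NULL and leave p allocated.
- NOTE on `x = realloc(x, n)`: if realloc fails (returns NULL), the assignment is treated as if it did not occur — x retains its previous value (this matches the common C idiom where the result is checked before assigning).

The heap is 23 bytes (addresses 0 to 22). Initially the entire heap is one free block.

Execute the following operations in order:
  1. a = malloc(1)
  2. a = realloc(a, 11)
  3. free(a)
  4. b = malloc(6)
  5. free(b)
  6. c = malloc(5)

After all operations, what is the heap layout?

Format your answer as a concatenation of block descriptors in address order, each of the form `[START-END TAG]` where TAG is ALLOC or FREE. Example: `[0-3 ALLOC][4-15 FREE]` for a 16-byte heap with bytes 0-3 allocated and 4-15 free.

Answer: [0-4 ALLOC][5-22 FREE]

Derivation:
Op 1: a = malloc(1) -> a = 0; heap: [0-0 ALLOC][1-22 FREE]
Op 2: a = realloc(a, 11) -> a = 0; heap: [0-10 ALLOC][11-22 FREE]
Op 3: free(a) -> (freed a); heap: [0-22 FREE]
Op 4: b = malloc(6) -> b = 0; heap: [0-5 ALLOC][6-22 FREE]
Op 5: free(b) -> (freed b); heap: [0-22 FREE]
Op 6: c = malloc(5) -> c = 0; heap: [0-4 ALLOC][5-22 FREE]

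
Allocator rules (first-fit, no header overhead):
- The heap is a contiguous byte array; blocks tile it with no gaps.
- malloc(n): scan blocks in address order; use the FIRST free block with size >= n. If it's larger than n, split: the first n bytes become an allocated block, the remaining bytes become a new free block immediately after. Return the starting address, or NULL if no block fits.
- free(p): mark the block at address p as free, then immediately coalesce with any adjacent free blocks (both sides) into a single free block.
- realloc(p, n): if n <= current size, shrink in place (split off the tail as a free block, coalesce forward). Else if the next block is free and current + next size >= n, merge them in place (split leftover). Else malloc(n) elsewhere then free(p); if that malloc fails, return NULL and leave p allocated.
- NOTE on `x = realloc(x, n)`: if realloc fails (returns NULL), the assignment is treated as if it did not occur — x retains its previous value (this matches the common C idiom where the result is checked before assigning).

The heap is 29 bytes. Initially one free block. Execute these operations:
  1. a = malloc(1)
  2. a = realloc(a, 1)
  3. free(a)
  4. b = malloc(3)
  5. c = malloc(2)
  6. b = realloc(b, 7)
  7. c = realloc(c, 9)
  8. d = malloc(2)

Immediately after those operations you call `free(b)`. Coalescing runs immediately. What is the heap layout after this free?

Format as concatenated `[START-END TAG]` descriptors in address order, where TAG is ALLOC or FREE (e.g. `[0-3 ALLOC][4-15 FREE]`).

Op 1: a = malloc(1) -> a = 0; heap: [0-0 ALLOC][1-28 FREE]
Op 2: a = realloc(a, 1) -> a = 0; heap: [0-0 ALLOC][1-28 FREE]
Op 3: free(a) -> (freed a); heap: [0-28 FREE]
Op 4: b = malloc(3) -> b = 0; heap: [0-2 ALLOC][3-28 FREE]
Op 5: c = malloc(2) -> c = 3; heap: [0-2 ALLOC][3-4 ALLOC][5-28 FREE]
Op 6: b = realloc(b, 7) -> b = 5; heap: [0-2 FREE][3-4 ALLOC][5-11 ALLOC][12-28 FREE]
Op 7: c = realloc(c, 9) -> c = 12; heap: [0-4 FREE][5-11 ALLOC][12-20 ALLOC][21-28 FREE]
Op 8: d = malloc(2) -> d = 0; heap: [0-1 ALLOC][2-4 FREE][5-11 ALLOC][12-20 ALLOC][21-28 FREE]
free(b): b = 5 -> block [5-11 ALLOC]; mark free, coalesce with adjacent free neighbors -> [0-1 ALLOC][2-11 FREE][12-20 ALLOC][21-28 FREE]

Answer: [0-1 ALLOC][2-11 FREE][12-20 ALLOC][21-28 FREE]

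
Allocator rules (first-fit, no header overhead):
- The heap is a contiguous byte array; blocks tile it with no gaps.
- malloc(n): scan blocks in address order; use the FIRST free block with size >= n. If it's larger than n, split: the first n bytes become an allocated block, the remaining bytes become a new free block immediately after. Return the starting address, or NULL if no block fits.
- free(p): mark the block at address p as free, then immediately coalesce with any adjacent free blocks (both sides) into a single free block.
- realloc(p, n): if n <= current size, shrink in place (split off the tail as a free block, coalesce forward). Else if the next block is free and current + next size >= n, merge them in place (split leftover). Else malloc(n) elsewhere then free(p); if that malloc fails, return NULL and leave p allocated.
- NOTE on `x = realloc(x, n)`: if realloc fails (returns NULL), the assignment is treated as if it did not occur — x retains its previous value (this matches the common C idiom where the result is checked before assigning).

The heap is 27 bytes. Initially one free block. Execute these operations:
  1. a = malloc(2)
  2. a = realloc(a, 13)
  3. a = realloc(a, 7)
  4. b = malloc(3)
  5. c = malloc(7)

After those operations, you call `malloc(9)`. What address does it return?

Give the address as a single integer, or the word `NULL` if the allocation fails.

Op 1: a = malloc(2) -> a = 0; heap: [0-1 ALLOC][2-26 FREE]
Op 2: a = realloc(a, 13) -> a = 0; heap: [0-12 ALLOC][13-26 FREE]
Op 3: a = realloc(a, 7) -> a = 0; heap: [0-6 ALLOC][7-26 FREE]
Op 4: b = malloc(3) -> b = 7; heap: [0-6 ALLOC][7-9 ALLOC][10-26 FREE]
Op 5: c = malloc(7) -> c = 10; heap: [0-6 ALLOC][7-9 ALLOC][10-16 ALLOC][17-26 FREE]
malloc(9): first-fit scan over [0-6 ALLOC][7-9 ALLOC][10-16 ALLOC][17-26 FREE] -> 17

Answer: 17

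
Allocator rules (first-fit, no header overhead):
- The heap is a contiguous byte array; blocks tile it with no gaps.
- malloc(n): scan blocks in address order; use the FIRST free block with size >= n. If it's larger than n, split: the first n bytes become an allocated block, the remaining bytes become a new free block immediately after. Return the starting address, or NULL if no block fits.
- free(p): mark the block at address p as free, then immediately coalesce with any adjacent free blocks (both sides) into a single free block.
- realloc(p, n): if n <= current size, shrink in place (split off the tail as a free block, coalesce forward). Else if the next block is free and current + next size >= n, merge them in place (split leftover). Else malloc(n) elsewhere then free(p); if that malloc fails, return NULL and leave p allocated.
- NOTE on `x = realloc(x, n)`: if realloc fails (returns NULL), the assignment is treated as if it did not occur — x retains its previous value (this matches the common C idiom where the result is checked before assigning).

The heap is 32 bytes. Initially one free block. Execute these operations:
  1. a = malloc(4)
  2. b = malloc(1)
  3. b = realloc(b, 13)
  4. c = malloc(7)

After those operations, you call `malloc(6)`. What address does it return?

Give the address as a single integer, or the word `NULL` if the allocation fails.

Op 1: a = malloc(4) -> a = 0; heap: [0-3 ALLOC][4-31 FREE]
Op 2: b = malloc(1) -> b = 4; heap: [0-3 ALLOC][4-4 ALLOC][5-31 FREE]
Op 3: b = realloc(b, 13) -> b = 4; heap: [0-3 ALLOC][4-16 ALLOC][17-31 FREE]
Op 4: c = malloc(7) -> c = 17; heap: [0-3 ALLOC][4-16 ALLOC][17-23 ALLOC][24-31 FREE]
malloc(6): first-fit scan over [0-3 ALLOC][4-16 ALLOC][17-23 ALLOC][24-31 FREE] -> 24

Answer: 24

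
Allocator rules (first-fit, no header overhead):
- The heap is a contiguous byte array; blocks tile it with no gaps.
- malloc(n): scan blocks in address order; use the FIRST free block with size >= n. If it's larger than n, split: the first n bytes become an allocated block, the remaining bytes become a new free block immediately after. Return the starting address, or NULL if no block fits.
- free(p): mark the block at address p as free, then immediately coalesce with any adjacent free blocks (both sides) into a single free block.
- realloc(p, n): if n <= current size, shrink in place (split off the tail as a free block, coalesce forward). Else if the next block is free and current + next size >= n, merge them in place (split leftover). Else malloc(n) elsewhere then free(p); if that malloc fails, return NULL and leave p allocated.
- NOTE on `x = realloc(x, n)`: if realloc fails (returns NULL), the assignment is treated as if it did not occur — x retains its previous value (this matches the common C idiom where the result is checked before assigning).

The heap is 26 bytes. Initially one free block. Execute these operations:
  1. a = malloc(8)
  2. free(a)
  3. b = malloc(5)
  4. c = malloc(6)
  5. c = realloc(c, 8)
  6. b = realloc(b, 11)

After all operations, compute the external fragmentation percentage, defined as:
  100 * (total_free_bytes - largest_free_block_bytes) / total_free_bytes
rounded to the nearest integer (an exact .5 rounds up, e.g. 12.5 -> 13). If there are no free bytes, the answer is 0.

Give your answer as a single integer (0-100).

Answer: 29

Derivation:
Op 1: a = malloc(8) -> a = 0; heap: [0-7 ALLOC][8-25 FREE]
Op 2: free(a) -> (freed a); heap: [0-25 FREE]
Op 3: b = malloc(5) -> b = 0; heap: [0-4 ALLOC][5-25 FREE]
Op 4: c = malloc(6) -> c = 5; heap: [0-4 ALLOC][5-10 ALLOC][11-25 FREE]
Op 5: c = realloc(c, 8) -> c = 5; heap: [0-4 ALLOC][5-12 ALLOC][13-25 FREE]
Op 6: b = realloc(b, 11) -> b = 13; heap: [0-4 FREE][5-12 ALLOC][13-23 ALLOC][24-25 FREE]
Free blocks: [5 2] total_free=7 largest=5 -> 100*(7-5)/7 = 200/7 ≈ 28.571 -> rounds to 29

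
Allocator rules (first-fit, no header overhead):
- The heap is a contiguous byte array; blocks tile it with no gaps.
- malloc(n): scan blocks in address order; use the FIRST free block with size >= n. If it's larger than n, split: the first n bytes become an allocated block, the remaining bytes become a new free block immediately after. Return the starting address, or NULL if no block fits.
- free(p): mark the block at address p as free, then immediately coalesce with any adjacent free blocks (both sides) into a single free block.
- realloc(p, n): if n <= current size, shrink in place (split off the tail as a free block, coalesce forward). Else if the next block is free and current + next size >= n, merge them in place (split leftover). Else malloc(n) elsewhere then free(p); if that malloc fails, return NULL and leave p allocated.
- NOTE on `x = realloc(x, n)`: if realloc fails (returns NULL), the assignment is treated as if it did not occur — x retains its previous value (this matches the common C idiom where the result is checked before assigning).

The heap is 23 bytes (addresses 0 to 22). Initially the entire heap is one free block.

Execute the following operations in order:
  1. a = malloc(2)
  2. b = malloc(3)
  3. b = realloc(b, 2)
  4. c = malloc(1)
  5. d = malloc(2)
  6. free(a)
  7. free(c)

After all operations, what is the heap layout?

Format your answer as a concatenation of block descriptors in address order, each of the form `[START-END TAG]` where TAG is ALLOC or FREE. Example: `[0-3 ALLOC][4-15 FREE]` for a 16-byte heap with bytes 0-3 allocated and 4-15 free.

Op 1: a = malloc(2) -> a = 0; heap: [0-1 ALLOC][2-22 FREE]
Op 2: b = malloc(3) -> b = 2; heap: [0-1 ALLOC][2-4 ALLOC][5-22 FREE]
Op 3: b = realloc(b, 2) -> b = 2; heap: [0-1 ALLOC][2-3 ALLOC][4-22 FREE]
Op 4: c = malloc(1) -> c = 4; heap: [0-1 ALLOC][2-3 ALLOC][4-4 ALLOC][5-22 FREE]
Op 5: d = malloc(2) -> d = 5; heap: [0-1 ALLOC][2-3 ALLOC][4-4 ALLOC][5-6 ALLOC][7-22 FREE]
Op 6: free(a) -> (freed a); heap: [0-1 FREE][2-3 ALLOC][4-4 ALLOC][5-6 ALLOC][7-22 FREE]
Op 7: free(c) -> (freed c); heap: [0-1 FREE][2-3 ALLOC][4-4 FREE][5-6 ALLOC][7-22 FREE]

Answer: [0-1 FREE][2-3 ALLOC][4-4 FREE][5-6 ALLOC][7-22 FREE]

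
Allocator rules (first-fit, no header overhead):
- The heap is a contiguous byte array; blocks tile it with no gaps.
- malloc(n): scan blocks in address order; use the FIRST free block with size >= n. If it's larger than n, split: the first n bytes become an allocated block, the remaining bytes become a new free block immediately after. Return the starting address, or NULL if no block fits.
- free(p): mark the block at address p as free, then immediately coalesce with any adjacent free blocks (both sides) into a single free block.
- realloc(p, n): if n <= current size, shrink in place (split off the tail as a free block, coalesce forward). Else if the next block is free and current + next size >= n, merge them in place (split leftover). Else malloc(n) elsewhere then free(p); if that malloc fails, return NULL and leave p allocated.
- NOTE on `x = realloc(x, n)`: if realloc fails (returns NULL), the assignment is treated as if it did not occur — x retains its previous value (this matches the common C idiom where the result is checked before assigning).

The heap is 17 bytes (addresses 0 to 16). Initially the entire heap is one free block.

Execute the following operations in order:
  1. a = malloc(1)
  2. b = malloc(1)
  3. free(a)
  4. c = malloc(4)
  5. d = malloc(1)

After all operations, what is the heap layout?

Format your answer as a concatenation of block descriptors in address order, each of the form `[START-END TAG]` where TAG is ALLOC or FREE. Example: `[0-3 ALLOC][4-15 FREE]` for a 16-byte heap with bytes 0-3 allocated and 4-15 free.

Op 1: a = malloc(1) -> a = 0; heap: [0-0 ALLOC][1-16 FREE]
Op 2: b = malloc(1) -> b = 1; heap: [0-0 ALLOC][1-1 ALLOC][2-16 FREE]
Op 3: free(a) -> (freed a); heap: [0-0 FREE][1-1 ALLOC][2-16 FREE]
Op 4: c = malloc(4) -> c = 2; heap: [0-0 FREE][1-1 ALLOC][2-5 ALLOC][6-16 FREE]
Op 5: d = malloc(1) -> d = 0; heap: [0-0 ALLOC][1-1 ALLOC][2-5 ALLOC][6-16 FREE]

Answer: [0-0 ALLOC][1-1 ALLOC][2-5 ALLOC][6-16 FREE]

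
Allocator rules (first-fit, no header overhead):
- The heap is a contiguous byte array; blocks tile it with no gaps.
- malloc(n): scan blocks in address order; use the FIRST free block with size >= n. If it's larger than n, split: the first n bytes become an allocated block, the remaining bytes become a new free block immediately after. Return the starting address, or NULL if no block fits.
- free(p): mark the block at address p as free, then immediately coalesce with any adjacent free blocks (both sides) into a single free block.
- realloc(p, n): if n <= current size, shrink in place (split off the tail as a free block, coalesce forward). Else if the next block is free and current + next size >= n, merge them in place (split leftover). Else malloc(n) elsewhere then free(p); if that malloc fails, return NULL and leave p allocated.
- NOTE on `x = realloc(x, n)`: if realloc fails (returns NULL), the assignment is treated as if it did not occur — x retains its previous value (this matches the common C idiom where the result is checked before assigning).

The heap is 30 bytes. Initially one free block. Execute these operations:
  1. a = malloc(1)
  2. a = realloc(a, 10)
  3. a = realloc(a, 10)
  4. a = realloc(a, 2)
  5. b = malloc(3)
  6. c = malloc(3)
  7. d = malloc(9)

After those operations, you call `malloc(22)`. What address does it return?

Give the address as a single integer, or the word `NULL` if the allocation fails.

Op 1: a = malloc(1) -> a = 0; heap: [0-0 ALLOC][1-29 FREE]
Op 2: a = realloc(a, 10) -> a = 0; heap: [0-9 ALLOC][10-29 FREE]
Op 3: a = realloc(a, 10) -> a = 0; heap: [0-9 ALLOC][10-29 FREE]
Op 4: a = realloc(a, 2) -> a = 0; heap: [0-1 ALLOC][2-29 FREE]
Op 5: b = malloc(3) -> b = 2; heap: [0-1 ALLOC][2-4 ALLOC][5-29 FREE]
Op 6: c = malloc(3) -> c = 5; heap: [0-1 ALLOC][2-4 ALLOC][5-7 ALLOC][8-29 FREE]
Op 7: d = malloc(9) -> d = 8; heap: [0-1 ALLOC][2-4 ALLOC][5-7 ALLOC][8-16 ALLOC][17-29 FREE]
malloc(22): first-fit scan over [0-1 ALLOC][2-4 ALLOC][5-7 ALLOC][8-16 ALLOC][17-29 FREE] -> NULL

Answer: NULL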